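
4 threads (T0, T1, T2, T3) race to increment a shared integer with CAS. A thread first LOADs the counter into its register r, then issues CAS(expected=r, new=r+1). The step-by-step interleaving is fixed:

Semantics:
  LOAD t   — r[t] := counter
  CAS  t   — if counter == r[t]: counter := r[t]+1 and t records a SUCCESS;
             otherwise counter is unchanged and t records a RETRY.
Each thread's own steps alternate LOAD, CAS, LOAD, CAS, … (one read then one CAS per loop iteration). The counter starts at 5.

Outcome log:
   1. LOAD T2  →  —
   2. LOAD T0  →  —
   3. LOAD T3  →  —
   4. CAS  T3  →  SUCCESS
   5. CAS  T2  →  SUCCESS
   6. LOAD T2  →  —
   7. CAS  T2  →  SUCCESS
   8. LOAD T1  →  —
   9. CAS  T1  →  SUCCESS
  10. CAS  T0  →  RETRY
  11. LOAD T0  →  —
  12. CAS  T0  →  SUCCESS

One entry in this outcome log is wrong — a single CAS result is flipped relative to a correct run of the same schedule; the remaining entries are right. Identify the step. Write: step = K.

step = 5

Reference trace:
T2 LOAD — after: cnt=5, r=5 — load
T0 LOAD — after: cnt=5, r=5 — load
T3 LOAD — after: cnt=5, r=5 — load
T3 CAS — after: cnt=6, r=5 — ok
T2 CAS — after: cnt=6, r=5 — retry
T2 LOAD — after: cnt=6, r=6 — load
T2 CAS — after: cnt=7, r=6 — ok
T1 LOAD — after: cnt=7, r=7 — load
T1 CAS — after: cnt=8, r=7 — ok
T0 CAS — after: cnt=8, r=5 — retry
T0 LOAD — after: cnt=8, r=8 — load
T0 CAS — after: cnt=9, r=8 — ok
Flip is step 5.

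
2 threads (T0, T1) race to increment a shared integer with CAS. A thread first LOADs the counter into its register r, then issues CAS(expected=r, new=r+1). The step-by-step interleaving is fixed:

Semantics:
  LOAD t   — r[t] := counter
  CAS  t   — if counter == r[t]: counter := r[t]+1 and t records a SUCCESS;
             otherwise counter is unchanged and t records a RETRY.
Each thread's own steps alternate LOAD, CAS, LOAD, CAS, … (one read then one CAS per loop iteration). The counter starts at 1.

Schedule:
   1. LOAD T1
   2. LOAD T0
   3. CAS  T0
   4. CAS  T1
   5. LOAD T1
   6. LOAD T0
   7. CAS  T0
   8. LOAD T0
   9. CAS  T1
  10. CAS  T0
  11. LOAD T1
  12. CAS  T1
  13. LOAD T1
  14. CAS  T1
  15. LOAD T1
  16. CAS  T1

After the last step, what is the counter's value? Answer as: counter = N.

counter = 7

[1] T1.load  rd  (counter 1, T1.r 1)
[2] T0.load  rd  (counter 1, T0.r 1)
[3] T0.cas  hit  (counter 2, T0.r 1)
[4] T1.cas  miss  (counter 2, T1.r 1)
[5] T1.load  rd  (counter 2, T1.r 2)
[6] T0.load  rd  (counter 2, T0.r 2)
[7] T0.cas  hit  (counter 3, T0.r 2)
[8] T0.load  rd  (counter 3, T0.r 3)
[9] T1.cas  miss  (counter 3, T1.r 2)
[10] T0.cas  hit  (counter 4, T0.r 3)
[11] T1.load  rd  (counter 4, T1.r 4)
[12] T1.cas  hit  (counter 5, T1.r 4)
[13] T1.load  rd  (counter 5, T1.r 5)
[14] T1.cas  hit  (counter 6, T1.r 5)
[15] T1.load  rd  (counter 6, T1.r 6)
[16] T1.cas  hit  (counter 7, T1.r 6)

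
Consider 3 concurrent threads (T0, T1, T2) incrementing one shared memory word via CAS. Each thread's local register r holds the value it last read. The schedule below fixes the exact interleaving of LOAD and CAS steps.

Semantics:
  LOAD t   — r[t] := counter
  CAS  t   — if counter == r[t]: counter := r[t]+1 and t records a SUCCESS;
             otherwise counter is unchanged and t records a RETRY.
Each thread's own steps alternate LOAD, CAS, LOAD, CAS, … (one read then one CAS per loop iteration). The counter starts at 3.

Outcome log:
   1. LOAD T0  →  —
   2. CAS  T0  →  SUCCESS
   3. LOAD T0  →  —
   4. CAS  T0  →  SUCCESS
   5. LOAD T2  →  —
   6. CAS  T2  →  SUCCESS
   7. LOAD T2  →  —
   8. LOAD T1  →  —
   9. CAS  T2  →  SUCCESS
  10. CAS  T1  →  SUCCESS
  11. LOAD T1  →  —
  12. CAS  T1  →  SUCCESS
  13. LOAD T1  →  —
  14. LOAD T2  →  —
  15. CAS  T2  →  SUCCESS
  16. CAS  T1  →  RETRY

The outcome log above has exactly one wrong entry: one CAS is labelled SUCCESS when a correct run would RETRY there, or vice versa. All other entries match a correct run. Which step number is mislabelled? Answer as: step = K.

Correct run:
1. LOAD T0 → mem=3 r[T0]=3 [LOAD]
2. CAS T0 → mem=4 r[T0]=3 [OK]
3. LOAD T0 → mem=4 r[T0]=4 [LOAD]
4. CAS T0 → mem=5 r[T0]=4 [OK]
5. LOAD T2 → mem=5 r[T2]=5 [LOAD]
6. CAS T2 → mem=6 r[T2]=5 [OK]
7. LOAD T2 → mem=6 r[T2]=6 [LOAD]
8. LOAD T1 → mem=6 r[T1]=6 [LOAD]
9. CAS T2 → mem=7 r[T2]=6 [OK]
10. CAS T1 → mem=7 r[T1]=6 [RETRY]
11. LOAD T1 → mem=7 r[T1]=7 [LOAD]
12. CAS T1 → mem=8 r[T1]=7 [OK]
13. LOAD T1 → mem=8 r[T1]=8 [LOAD]
14. LOAD T2 → mem=8 r[T2]=8 [LOAD]
15. CAS T2 → mem=9 r[T2]=8 [OK]
16. CAS T1 → mem=9 r[T1]=8 [RETRY]
Log disagrees first at step 10.

step = 10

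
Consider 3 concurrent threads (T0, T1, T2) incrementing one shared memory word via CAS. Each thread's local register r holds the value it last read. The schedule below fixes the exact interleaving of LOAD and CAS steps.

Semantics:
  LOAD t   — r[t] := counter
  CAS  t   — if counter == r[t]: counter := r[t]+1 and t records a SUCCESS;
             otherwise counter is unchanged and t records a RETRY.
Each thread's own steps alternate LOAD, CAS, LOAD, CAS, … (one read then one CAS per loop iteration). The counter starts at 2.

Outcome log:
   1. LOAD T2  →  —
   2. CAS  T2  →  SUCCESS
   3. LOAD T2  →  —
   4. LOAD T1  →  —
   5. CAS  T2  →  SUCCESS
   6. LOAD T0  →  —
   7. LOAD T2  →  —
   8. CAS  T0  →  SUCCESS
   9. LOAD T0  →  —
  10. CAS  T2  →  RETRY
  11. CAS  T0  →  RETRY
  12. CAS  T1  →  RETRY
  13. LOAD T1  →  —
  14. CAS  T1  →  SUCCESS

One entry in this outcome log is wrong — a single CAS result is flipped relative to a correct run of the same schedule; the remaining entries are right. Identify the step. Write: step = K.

Re-executing:
#1 T2 reads 2
#2 T2 CAS(2→3) writes; counter now 3
#3 T2 reads 3
#4 T1 reads 3
#5 T2 CAS(3→4) writes; counter now 4
#6 T0 reads 4
#7 T2 reads 4
#8 T0 CAS(4→5) writes; counter now 5
#9 T0 reads 5
#10 T2 CAS(4→5) fails; counter now 5
#11 T0 CAS(5→6) writes; counter now 6
#12 T1 CAS(3→4) fails; counter now 6
#13 T1 reads 6
#14 T1 CAS(6→7) writes; counter now 7
Log disagrees first at step 11.

step = 11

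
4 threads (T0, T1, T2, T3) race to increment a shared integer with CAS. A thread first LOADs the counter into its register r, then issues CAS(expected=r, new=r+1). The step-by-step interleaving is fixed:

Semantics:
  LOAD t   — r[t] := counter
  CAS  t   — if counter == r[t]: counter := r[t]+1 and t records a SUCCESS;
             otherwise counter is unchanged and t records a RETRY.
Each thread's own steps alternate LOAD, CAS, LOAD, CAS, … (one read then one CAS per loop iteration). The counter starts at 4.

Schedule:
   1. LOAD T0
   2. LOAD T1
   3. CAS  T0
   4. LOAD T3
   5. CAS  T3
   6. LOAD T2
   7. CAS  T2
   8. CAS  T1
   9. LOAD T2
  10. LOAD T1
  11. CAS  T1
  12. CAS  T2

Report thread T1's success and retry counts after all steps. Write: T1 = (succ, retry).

T0 LOAD — after: cnt=4, r=4 — load
T1 LOAD — after: cnt=4, r=4 — load
T0 CAS — after: cnt=5, r=4 — ok
T3 LOAD — after: cnt=5, r=5 — load
T3 CAS — after: cnt=6, r=5 — ok
T2 LOAD — after: cnt=6, r=6 — load
T2 CAS — after: cnt=7, r=6 — ok
T1 CAS — after: cnt=7, r=4 — retry
T2 LOAD — after: cnt=7, r=7 — load
T1 LOAD — after: cnt=7, r=7 — load
T1 CAS — after: cnt=8, r=7 — ok
T2 CAS — after: cnt=8, r=7 — retry

T1 = (1, 1)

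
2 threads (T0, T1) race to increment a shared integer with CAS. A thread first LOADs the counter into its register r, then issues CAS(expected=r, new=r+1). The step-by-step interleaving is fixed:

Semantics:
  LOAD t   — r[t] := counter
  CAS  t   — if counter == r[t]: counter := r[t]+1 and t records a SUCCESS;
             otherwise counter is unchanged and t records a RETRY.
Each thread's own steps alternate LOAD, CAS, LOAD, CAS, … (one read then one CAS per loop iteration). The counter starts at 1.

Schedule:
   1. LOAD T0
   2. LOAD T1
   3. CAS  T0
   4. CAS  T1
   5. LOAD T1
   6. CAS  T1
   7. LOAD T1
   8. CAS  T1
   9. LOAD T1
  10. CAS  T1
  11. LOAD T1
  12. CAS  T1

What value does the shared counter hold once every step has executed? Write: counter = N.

counter = 6

T0 LOAD — after: cnt=1, r=1 — load
T1 LOAD — after: cnt=1, r=1 — load
T0 CAS — after: cnt=2, r=1 — ok
T1 CAS — after: cnt=2, r=1 — retry
T1 LOAD — after: cnt=2, r=2 — load
T1 CAS — after: cnt=3, r=2 — ok
T1 LOAD — after: cnt=3, r=3 — load
T1 CAS — after: cnt=4, r=3 — ok
T1 LOAD — after: cnt=4, r=4 — load
T1 CAS — after: cnt=5, r=4 — ok
T1 LOAD — after: cnt=5, r=5 — load
T1 CAS — after: cnt=6, r=5 — ok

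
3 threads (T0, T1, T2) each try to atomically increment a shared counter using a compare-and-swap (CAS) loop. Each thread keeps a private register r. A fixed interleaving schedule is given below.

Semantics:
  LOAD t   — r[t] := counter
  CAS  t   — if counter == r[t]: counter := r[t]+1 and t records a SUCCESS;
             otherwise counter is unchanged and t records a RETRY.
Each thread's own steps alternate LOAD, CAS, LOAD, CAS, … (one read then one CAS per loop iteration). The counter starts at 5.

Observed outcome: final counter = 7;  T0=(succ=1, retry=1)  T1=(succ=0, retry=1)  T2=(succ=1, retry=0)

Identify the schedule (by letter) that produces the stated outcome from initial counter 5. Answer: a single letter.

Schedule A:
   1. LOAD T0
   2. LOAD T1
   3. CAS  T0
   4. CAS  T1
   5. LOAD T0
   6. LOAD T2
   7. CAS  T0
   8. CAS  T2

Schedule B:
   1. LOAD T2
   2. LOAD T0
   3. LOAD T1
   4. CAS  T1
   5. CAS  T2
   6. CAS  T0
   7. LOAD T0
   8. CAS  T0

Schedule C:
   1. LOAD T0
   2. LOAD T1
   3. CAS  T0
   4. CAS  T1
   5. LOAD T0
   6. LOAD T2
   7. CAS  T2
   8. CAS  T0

Run C:
   1) LOAD T0:  M=5  r_T0=5
   2) LOAD T1:  M=5  r_T1=5
   3) CAS  T0:  M=6  r_T0=5 ✓
   4) CAS  T1:  M=6  r_T1=5 ✗
   5) LOAD T0:  M=6  r_T0=6
   6) LOAD T2:  M=6  r_T2=6
   7) CAS  T2:  M=7  r_T2=6 ✓
   8) CAS  T0:  M=7  r_T0=6 ✗

C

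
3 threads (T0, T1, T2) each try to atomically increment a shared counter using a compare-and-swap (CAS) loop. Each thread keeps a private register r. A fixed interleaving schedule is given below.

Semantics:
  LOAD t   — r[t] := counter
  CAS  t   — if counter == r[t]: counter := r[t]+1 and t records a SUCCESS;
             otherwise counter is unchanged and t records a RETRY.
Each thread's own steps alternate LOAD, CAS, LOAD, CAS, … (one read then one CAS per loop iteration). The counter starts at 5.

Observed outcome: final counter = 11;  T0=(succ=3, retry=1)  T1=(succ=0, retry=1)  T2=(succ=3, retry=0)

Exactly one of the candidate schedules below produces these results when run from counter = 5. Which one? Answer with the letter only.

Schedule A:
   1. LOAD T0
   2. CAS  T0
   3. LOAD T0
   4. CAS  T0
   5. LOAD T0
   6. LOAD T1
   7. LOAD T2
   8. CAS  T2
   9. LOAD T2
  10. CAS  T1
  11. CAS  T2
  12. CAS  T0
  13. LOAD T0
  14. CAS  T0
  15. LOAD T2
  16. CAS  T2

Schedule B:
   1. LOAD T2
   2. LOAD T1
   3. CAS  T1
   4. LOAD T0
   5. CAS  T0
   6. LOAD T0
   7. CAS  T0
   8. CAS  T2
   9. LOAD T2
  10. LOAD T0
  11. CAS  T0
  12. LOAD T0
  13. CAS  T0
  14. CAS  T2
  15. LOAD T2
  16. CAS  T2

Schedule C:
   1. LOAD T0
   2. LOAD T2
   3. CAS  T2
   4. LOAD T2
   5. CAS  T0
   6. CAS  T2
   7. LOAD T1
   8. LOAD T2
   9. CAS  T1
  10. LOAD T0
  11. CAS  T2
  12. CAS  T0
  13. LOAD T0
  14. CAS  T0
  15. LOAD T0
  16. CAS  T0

Run A:
1. LOAD T0 → mem=5 r[T0]=5 [LOAD]
2. CAS T0 → mem=6 r[T0]=5 [OK]
3. LOAD T0 → mem=6 r[T0]=6 [LOAD]
4. CAS T0 → mem=7 r[T0]=6 [OK]
5. LOAD T0 → mem=7 r[T0]=7 [LOAD]
6. LOAD T1 → mem=7 r[T1]=7 [LOAD]
7. LOAD T2 → mem=7 r[T2]=7 [LOAD]
8. CAS T2 → mem=8 r[T2]=7 [OK]
9. LOAD T2 → mem=8 r[T2]=8 [LOAD]
10. CAS T1 → mem=8 r[T1]=7 [RETRY]
11. CAS T2 → mem=9 r[T2]=8 [OK]
12. CAS T0 → mem=9 r[T0]=7 [RETRY]
13. LOAD T0 → mem=9 r[T0]=9 [LOAD]
14. CAS T0 → mem=10 r[T0]=9 [OK]
15. LOAD T2 → mem=10 r[T2]=10 [LOAD]
16. CAS T2 → mem=11 r[T2]=10 [OK]

A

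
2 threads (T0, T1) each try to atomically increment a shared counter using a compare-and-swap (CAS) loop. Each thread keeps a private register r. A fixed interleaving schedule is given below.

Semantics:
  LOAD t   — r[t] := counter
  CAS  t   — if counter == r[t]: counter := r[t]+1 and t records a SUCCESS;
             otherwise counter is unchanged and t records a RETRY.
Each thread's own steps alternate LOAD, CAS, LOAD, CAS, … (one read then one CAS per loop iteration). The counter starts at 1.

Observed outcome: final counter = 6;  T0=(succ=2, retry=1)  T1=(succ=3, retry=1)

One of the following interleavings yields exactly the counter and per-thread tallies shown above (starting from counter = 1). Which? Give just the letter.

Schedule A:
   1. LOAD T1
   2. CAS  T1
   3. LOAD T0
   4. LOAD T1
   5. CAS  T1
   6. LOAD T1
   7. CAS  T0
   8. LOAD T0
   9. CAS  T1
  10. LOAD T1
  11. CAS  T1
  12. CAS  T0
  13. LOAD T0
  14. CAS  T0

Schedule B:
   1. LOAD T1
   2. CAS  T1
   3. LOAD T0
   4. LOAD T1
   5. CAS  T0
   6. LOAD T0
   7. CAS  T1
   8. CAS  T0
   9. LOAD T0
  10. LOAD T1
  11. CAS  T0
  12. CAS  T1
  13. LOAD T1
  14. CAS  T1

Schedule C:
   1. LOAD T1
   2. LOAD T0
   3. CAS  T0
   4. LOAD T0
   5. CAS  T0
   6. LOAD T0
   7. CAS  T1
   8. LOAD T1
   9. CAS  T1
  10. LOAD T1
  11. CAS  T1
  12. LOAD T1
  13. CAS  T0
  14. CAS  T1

C

Tracing schedule C:
   1) LOAD T1:  M=1  r_T1=1
   2) LOAD T0:  M=1  r_T0=1
   3) CAS  T0:  M=2  r_T0=1 ✓
   4) LOAD T0:  M=2  r_T0=2
   5) CAS  T0:  M=3  r_T0=2 ✓
   6) LOAD T0:  M=3  r_T0=3
   7) CAS  T1:  M=3  r_T1=1 ✗
   8) LOAD T1:  M=3  r_T1=3
   9) CAS  T1:  M=4  r_T1=3 ✓
  10) LOAD T1:  M=4  r_T1=4
  11) CAS  T1:  M=5  r_T1=4 ✓
  12) LOAD T1:  M=5  r_T1=5
  13) CAS  T0:  M=5  r_T0=3 ✗
  14) CAS  T1:  M=6  r_T1=5 ✓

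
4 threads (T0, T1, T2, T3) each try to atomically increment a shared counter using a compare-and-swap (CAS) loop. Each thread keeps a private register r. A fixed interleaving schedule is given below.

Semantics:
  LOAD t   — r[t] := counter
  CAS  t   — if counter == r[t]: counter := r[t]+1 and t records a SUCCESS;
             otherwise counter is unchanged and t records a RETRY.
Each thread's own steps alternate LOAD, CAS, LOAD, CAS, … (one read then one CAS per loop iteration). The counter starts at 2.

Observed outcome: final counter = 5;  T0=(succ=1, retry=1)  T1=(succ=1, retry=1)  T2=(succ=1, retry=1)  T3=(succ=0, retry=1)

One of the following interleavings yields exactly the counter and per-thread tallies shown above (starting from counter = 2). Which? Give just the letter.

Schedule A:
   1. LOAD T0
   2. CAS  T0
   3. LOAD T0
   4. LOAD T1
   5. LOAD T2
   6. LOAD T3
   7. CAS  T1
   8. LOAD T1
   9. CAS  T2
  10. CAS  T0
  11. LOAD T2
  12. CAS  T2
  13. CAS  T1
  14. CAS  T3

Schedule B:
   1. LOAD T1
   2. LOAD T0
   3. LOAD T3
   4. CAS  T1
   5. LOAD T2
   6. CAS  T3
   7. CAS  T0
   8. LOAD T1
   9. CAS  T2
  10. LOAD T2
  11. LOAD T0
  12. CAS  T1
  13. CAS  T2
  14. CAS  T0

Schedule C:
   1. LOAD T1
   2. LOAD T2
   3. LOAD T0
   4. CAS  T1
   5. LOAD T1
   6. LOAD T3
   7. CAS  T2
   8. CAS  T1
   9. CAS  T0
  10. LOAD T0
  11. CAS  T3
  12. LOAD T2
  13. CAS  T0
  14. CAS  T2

A

Run A:
#1 T0 reads 2
#2 T0 CAS(2→3) writes; counter now 3
#3 T0 reads 3
#4 T1 reads 3
#5 T2 reads 3
#6 T3 reads 3
#7 T1 CAS(3→4) writes; counter now 4
#8 T1 reads 4
#9 T2 CAS(3→4) fails; counter now 4
#10 T0 CAS(3→4) fails; counter now 4
#11 T2 reads 4
#12 T2 CAS(4→5) writes; counter now 5
#13 T1 CAS(4→5) fails; counter now 5
#14 T3 CAS(3→4) fails; counter now 5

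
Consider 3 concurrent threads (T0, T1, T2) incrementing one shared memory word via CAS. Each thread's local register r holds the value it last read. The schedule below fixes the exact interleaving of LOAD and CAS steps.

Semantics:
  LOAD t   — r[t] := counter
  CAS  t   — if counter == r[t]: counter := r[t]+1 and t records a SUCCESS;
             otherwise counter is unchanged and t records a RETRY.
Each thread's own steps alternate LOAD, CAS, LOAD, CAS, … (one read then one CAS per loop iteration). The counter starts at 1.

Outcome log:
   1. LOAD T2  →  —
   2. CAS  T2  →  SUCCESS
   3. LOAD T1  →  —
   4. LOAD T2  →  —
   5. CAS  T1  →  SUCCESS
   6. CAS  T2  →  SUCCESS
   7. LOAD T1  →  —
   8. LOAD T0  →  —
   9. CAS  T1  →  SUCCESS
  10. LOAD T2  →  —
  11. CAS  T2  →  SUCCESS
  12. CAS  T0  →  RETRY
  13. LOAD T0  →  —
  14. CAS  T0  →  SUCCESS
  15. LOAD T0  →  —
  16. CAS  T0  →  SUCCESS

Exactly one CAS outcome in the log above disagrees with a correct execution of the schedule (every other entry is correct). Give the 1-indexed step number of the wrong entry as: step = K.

step = 6

Reference trace:
step 1: T2 LOAD ⇒ load; ctr=1 reg=1
step 2: T2 CAS ⇒ ok; ctr=2 reg=1
step 3: T1 LOAD ⇒ load; ctr=2 reg=2
step 4: T2 LOAD ⇒ load; ctr=2 reg=2
step 5: T1 CAS ⇒ ok; ctr=3 reg=2
step 6: T2 CAS ⇒ retry; ctr=3 reg=2
step 7: T1 LOAD ⇒ load; ctr=3 reg=3
step 8: T0 LOAD ⇒ load; ctr=3 reg=3
step 9: T1 CAS ⇒ ok; ctr=4 reg=3
step 10: T2 LOAD ⇒ load; ctr=4 reg=4
step 11: T2 CAS ⇒ ok; ctr=5 reg=4
step 12: T0 CAS ⇒ retry; ctr=5 reg=3
step 13: T0 LOAD ⇒ load; ctr=5 reg=5
step 14: T0 CAS ⇒ ok; ctr=6 reg=5
step 15: T0 LOAD ⇒ load; ctr=6 reg=6
step 16: T0 CAS ⇒ ok; ctr=7 reg=6
Mismatch at 6.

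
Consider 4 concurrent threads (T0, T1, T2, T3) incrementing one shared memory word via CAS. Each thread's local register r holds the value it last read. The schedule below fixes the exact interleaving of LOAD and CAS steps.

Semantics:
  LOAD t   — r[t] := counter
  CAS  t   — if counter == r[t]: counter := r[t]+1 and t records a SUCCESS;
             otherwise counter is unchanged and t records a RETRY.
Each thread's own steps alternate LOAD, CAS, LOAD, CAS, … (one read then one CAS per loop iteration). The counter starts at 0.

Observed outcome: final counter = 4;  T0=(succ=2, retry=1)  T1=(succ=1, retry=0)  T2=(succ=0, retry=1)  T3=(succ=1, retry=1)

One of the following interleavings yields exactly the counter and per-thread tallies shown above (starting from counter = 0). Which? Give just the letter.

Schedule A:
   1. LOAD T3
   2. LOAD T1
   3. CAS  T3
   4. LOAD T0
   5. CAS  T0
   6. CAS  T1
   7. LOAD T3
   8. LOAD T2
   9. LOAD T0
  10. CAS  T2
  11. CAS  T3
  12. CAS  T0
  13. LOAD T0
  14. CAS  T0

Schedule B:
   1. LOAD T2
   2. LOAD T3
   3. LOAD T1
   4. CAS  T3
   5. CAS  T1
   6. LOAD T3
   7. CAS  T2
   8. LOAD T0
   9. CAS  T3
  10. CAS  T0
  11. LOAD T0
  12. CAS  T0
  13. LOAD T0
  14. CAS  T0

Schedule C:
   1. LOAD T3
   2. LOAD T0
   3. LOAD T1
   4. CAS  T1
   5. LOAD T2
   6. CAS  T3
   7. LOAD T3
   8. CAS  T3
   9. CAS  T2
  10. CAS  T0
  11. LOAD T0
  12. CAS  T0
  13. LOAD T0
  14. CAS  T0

C

Tracing schedule C:
step 1: T3 LOAD ⇒ load; ctr=0 reg=0
step 2: T0 LOAD ⇒ load; ctr=0 reg=0
step 3: T1 LOAD ⇒ load; ctr=0 reg=0
step 4: T1 CAS ⇒ ok; ctr=1 reg=0
step 5: T2 LOAD ⇒ load; ctr=1 reg=1
step 6: T3 CAS ⇒ retry; ctr=1 reg=0
step 7: T3 LOAD ⇒ load; ctr=1 reg=1
step 8: T3 CAS ⇒ ok; ctr=2 reg=1
step 9: T2 CAS ⇒ retry; ctr=2 reg=1
step 10: T0 CAS ⇒ retry; ctr=2 reg=0
step 11: T0 LOAD ⇒ load; ctr=2 reg=2
step 12: T0 CAS ⇒ ok; ctr=3 reg=2
step 13: T0 LOAD ⇒ load; ctr=3 reg=3
step 14: T0 CAS ⇒ ok; ctr=4 reg=3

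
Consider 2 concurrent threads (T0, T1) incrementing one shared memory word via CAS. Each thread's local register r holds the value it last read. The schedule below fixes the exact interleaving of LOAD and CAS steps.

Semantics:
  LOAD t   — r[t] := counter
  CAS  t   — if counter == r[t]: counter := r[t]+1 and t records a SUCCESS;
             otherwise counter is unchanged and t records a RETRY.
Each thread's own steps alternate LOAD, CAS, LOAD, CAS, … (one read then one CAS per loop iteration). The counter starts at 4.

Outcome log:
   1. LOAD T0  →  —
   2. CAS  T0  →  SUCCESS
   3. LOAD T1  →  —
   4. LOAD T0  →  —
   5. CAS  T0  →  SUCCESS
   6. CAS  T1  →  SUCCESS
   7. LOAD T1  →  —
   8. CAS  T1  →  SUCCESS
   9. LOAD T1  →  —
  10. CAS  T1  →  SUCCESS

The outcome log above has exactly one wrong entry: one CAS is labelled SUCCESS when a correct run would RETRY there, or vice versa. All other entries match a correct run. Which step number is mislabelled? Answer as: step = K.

Reference trace:
   1) LOAD T0:  M=4  r_T0=4
   2) CAS  T0:  M=5  r_T0=4 ✓
   3) LOAD T1:  M=5  r_T1=5
   4) LOAD T0:  M=5  r_T0=5
   5) CAS  T0:  M=6  r_T0=5 ✓
   6) CAS  T1:  M=6  r_T1=5 ✗
   7) LOAD T1:  M=6  r_T1=6
   8) CAS  T1:  M=7  r_T1=6 ✓
   9) LOAD T1:  M=7  r_T1=7
  10) CAS  T1:  M=8  r_T1=7 ✓
Mismatch at 6.

step = 6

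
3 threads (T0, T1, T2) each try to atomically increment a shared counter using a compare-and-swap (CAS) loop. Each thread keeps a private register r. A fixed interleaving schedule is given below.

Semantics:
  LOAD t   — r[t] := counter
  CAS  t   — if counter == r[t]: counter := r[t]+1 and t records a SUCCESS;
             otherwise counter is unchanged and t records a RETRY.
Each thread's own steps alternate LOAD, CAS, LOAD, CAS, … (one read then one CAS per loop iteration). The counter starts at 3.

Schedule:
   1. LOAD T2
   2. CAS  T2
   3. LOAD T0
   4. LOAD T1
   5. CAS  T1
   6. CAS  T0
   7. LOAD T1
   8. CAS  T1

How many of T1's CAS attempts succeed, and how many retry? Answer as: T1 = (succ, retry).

#1 T2 reads 3
#2 T2 CAS(3→4) writes; counter now 4
#3 T0 reads 4
#4 T1 reads 4
#5 T1 CAS(4→5) writes; counter now 5
#6 T0 CAS(4→5) fails; counter now 5
#7 T1 reads 5
#8 T1 CAS(5→6) writes; counter now 6

T1 = (2, 0)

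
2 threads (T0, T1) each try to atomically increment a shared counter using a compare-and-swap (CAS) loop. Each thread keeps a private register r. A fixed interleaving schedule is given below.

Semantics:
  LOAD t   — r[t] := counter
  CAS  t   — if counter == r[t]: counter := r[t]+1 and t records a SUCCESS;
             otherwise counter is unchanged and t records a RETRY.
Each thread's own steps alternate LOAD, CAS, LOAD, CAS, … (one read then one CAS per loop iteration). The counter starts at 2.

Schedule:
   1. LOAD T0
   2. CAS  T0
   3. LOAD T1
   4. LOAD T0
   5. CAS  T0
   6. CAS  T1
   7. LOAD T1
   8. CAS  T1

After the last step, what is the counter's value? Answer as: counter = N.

[1] T0.load  rd  (counter 2, T0.r 2)
[2] T0.cas  hit  (counter 3, T0.r 2)
[3] T1.load  rd  (counter 3, T1.r 3)
[4] T0.load  rd  (counter 3, T0.r 3)
[5] T0.cas  hit  (counter 4, T0.r 3)
[6] T1.cas  miss  (counter 4, T1.r 3)
[7] T1.load  rd  (counter 4, T1.r 4)
[8] T1.cas  hit  (counter 5, T1.r 4)

counter = 5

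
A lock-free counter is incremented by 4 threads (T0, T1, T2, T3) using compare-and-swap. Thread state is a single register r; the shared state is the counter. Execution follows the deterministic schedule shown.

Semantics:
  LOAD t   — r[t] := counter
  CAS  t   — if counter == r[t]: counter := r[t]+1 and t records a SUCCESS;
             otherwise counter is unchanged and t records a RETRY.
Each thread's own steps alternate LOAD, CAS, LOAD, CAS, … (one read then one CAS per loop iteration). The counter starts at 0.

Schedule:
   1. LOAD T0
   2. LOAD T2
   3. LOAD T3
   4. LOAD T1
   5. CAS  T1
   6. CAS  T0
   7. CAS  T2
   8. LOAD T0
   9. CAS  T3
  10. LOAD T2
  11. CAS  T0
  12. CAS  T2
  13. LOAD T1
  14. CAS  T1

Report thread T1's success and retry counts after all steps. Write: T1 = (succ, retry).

step 1: T0 LOAD ⇒ load; ctr=0 reg=0
step 2: T2 LOAD ⇒ load; ctr=0 reg=0
step 3: T3 LOAD ⇒ load; ctr=0 reg=0
step 4: T1 LOAD ⇒ load; ctr=0 reg=0
step 5: T1 CAS ⇒ ok; ctr=1 reg=0
step 6: T0 CAS ⇒ retry; ctr=1 reg=0
step 7: T2 CAS ⇒ retry; ctr=1 reg=0
step 8: T0 LOAD ⇒ load; ctr=1 reg=1
step 9: T3 CAS ⇒ retry; ctr=1 reg=0
step 10: T2 LOAD ⇒ load; ctr=1 reg=1
step 11: T0 CAS ⇒ ok; ctr=2 reg=1
step 12: T2 CAS ⇒ retry; ctr=2 reg=1
step 13: T1 LOAD ⇒ load; ctr=2 reg=2
step 14: T1 CAS ⇒ ok; ctr=3 reg=2

T1 = (2, 0)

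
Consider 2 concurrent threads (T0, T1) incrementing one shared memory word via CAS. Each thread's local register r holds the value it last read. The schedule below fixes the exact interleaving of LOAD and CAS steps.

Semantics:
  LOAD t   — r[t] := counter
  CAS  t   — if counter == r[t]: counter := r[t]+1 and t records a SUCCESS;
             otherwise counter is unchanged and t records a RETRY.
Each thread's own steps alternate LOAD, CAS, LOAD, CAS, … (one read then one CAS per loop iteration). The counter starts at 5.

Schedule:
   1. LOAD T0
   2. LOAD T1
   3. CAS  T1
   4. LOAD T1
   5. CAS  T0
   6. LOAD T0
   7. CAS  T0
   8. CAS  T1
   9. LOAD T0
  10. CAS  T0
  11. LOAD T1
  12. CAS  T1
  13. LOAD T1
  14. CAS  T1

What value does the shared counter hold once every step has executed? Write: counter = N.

counter = 10

[1] T0.load  rd  (counter 5, T0.r 5)
[2] T1.load  rd  (counter 5, T1.r 5)
[3] T1.cas  hit  (counter 6, T1.r 5)
[4] T1.load  rd  (counter 6, T1.r 6)
[5] T0.cas  miss  (counter 6, T0.r 5)
[6] T0.load  rd  (counter 6, T0.r 6)
[7] T0.cas  hit  (counter 7, T0.r 6)
[8] T1.cas  miss  (counter 7, T1.r 6)
[9] T0.load  rd  (counter 7, T0.r 7)
[10] T0.cas  hit  (counter 8, T0.r 7)
[11] T1.load  rd  (counter 8, T1.r 8)
[12] T1.cas  hit  (counter 9, T1.r 8)
[13] T1.load  rd  (counter 9, T1.r 9)
[14] T1.cas  hit  (counter 10, T1.r 9)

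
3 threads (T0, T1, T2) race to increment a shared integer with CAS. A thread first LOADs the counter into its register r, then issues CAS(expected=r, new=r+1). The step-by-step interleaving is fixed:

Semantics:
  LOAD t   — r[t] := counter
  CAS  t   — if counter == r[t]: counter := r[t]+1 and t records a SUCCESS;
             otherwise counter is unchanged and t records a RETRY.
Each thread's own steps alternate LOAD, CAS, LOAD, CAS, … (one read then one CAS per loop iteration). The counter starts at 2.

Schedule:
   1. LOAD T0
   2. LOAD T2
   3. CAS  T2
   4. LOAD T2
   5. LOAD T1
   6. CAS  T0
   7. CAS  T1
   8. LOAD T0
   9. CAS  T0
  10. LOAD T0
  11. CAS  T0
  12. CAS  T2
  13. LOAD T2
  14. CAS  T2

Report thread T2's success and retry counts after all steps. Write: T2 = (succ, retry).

T2 = (2, 1)

#1 T0 reads 2
#2 T2 reads 2
#3 T2 CAS(2→3) writes; counter now 3
#4 T2 reads 3
#5 T1 reads 3
#6 T0 CAS(2→3) fails; counter now 3
#7 T1 CAS(3→4) writes; counter now 4
#8 T0 reads 4
#9 T0 CAS(4→5) writes; counter now 5
#10 T0 reads 5
#11 T0 CAS(5→6) writes; counter now 6
#12 T2 CAS(3→4) fails; counter now 6
#13 T2 reads 6
#14 T2 CAS(6→7) writes; counter now 7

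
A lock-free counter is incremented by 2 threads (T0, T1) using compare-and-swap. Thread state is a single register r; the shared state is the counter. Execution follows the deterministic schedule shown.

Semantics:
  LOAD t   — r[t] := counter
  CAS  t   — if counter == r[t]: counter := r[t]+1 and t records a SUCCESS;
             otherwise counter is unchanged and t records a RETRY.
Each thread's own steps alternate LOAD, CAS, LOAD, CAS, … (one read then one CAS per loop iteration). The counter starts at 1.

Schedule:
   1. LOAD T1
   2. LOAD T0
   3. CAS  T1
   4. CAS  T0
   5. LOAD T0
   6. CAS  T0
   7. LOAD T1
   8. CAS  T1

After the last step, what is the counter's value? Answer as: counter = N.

counter = 4

[1] T1.load  rd  (counter 1, T1.r 1)
[2] T0.load  rd  (counter 1, T0.r 1)
[3] T1.cas  hit  (counter 2, T1.r 1)
[4] T0.cas  miss  (counter 2, T0.r 1)
[5] T0.load  rd  (counter 2, T0.r 2)
[6] T0.cas  hit  (counter 3, T0.r 2)
[7] T1.load  rd  (counter 3, T1.r 3)
[8] T1.cas  hit  (counter 4, T1.r 3)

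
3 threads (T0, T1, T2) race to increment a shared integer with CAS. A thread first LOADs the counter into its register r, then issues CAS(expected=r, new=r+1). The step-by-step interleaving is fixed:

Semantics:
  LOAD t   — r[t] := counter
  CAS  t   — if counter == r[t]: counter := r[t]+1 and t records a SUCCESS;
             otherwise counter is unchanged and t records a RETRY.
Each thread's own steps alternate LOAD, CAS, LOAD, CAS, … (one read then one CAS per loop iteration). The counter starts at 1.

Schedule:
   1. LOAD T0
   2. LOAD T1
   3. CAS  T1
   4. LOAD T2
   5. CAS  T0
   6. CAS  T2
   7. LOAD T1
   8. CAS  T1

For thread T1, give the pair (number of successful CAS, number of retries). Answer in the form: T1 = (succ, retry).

T1 = (2, 0)

[1] T0.load  rd  (counter 1, T0.r 1)
[2] T1.load  rd  (counter 1, T1.r 1)
[3] T1.cas  hit  (counter 2, T1.r 1)
[4] T2.load  rd  (counter 2, T2.r 2)
[5] T0.cas  miss  (counter 2, T0.r 1)
[6] T2.cas  hit  (counter 3, T2.r 2)
[7] T1.load  rd  (counter 3, T1.r 3)
[8] T1.cas  hit  (counter 4, T1.r 3)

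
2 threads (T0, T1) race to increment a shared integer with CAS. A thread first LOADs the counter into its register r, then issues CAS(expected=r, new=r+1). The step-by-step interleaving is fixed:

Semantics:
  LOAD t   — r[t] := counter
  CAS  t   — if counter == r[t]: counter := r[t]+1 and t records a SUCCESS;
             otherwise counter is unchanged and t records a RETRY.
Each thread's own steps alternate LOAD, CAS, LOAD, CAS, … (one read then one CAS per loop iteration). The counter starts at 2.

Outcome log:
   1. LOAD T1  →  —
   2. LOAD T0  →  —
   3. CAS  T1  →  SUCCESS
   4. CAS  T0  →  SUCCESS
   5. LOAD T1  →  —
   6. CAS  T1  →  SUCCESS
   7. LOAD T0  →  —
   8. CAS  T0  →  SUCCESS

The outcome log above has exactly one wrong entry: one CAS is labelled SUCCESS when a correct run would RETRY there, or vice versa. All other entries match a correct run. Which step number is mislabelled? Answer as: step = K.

step = 4

Reference trace:
#1 T1 reads 2
#2 T0 reads 2
#3 T1 CAS(2→3) writes; counter now 3
#4 T0 CAS(2→3) fails; counter now 3
#5 T1 reads 3
#6 T1 CAS(3→4) writes; counter now 4
#7 T0 reads 4
#8 T0 CAS(4→5) writes; counter now 5
Flip is step 4.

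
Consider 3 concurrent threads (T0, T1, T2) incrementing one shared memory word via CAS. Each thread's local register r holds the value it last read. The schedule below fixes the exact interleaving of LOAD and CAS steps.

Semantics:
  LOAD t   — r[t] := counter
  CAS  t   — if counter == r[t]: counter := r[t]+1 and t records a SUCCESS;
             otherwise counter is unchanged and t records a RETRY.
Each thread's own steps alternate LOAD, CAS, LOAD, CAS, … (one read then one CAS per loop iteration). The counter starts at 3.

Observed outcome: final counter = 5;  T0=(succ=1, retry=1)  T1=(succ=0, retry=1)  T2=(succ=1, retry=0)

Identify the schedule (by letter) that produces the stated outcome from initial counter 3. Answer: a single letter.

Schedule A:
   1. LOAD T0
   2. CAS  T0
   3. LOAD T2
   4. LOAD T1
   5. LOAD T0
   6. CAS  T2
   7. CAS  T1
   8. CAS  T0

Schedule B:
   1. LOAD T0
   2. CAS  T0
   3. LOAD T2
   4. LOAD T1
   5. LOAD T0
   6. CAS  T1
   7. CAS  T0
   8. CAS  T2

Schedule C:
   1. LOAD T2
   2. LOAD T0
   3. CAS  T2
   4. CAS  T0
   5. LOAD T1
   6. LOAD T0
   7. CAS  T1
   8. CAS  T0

A

Simulating candidate A:
T0 LOAD — after: cnt=3, r=3 — load
T0 CAS — after: cnt=4, r=3 — ok
T2 LOAD — after: cnt=4, r=4 — load
T1 LOAD — after: cnt=4, r=4 — load
T0 LOAD — after: cnt=4, r=4 — load
T2 CAS — after: cnt=5, r=4 — ok
T1 CAS — after: cnt=5, r=4 — retry
T0 CAS — after: cnt=5, r=4 — retry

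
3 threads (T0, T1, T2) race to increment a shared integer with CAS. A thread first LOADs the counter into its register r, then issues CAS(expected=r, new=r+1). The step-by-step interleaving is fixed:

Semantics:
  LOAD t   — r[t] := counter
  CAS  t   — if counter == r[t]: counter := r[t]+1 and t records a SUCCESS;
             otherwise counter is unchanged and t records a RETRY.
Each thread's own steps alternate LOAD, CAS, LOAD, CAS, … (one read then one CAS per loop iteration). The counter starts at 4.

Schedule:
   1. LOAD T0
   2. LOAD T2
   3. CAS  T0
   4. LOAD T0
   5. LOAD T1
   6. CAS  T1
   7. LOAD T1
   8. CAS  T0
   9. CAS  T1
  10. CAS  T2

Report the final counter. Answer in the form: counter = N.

counter = 7

T0 LOAD — after: cnt=4, r=4 — load
T2 LOAD — after: cnt=4, r=4 — load
T0 CAS — after: cnt=5, r=4 — ok
T0 LOAD — after: cnt=5, r=5 — load
T1 LOAD — after: cnt=5, r=5 — load
T1 CAS — after: cnt=6, r=5 — ok
T1 LOAD — after: cnt=6, r=6 — load
T0 CAS — after: cnt=6, r=5 — retry
T1 CAS — after: cnt=7, r=6 — ok
T2 CAS — after: cnt=7, r=4 — retry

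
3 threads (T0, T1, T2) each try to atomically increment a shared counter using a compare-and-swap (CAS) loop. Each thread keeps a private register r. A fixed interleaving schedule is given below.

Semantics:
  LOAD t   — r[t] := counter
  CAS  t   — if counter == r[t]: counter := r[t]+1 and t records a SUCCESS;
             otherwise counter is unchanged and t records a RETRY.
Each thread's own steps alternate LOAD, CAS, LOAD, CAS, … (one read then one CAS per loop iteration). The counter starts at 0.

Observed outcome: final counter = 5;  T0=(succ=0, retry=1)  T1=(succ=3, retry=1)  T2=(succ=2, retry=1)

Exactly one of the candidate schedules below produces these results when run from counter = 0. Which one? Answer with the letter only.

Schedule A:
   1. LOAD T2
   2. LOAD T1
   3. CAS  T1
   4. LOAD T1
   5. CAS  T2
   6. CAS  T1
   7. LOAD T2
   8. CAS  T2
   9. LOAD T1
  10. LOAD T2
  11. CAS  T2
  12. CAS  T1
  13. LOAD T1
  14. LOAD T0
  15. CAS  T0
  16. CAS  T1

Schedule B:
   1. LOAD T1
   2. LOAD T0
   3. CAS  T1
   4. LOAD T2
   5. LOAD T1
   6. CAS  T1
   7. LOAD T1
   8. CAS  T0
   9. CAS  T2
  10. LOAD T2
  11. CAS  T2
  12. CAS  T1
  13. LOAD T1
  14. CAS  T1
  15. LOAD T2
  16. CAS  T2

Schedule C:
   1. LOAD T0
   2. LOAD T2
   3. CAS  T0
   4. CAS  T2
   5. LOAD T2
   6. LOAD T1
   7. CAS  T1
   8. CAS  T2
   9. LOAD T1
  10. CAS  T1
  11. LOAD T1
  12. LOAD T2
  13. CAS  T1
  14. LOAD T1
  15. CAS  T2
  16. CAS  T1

Tracing schedule B:
   1) LOAD T1:  M=0  r_T1=0
   2) LOAD T0:  M=0  r_T0=0
   3) CAS  T1:  M=1  r_T1=0 ✓
   4) LOAD T2:  M=1  r_T2=1
   5) LOAD T1:  M=1  r_T1=1
   6) CAS  T1:  M=2  r_T1=1 ✓
   7) LOAD T1:  M=2  r_T1=2
   8) CAS  T0:  M=2  r_T0=0 ✗
   9) CAS  T2:  M=2  r_T2=1 ✗
  10) LOAD T2:  M=2  r_T2=2
  11) CAS  T2:  M=3  r_T2=2 ✓
  12) CAS  T1:  M=3  r_T1=2 ✗
  13) LOAD T1:  M=3  r_T1=3
  14) CAS  T1:  M=4  r_T1=3 ✓
  15) LOAD T2:  M=4  r_T2=4
  16) CAS  T2:  M=5  r_T2=4 ✓

B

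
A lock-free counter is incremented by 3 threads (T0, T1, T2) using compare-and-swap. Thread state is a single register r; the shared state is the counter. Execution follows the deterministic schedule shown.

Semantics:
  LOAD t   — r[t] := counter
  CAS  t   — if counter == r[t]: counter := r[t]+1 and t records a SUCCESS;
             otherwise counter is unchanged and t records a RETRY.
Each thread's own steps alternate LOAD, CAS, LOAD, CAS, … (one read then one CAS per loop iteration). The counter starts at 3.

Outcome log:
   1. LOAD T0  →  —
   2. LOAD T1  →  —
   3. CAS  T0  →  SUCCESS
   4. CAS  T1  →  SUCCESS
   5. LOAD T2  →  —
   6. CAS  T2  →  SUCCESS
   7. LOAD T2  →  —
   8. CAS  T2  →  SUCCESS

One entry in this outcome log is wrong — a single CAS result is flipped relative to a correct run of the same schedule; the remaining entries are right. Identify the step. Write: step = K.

Reference trace:
step 1: T0 LOAD ⇒ load; ctr=3 reg=3
step 2: T1 LOAD ⇒ load; ctr=3 reg=3
step 3: T0 CAS ⇒ ok; ctr=4 reg=3
step 4: T1 CAS ⇒ retry; ctr=4 reg=3
step 5: T2 LOAD ⇒ load; ctr=4 reg=4
step 6: T2 CAS ⇒ ok; ctr=5 reg=4
step 7: T2 LOAD ⇒ load; ctr=5 reg=5
step 8: T2 CAS ⇒ ok; ctr=6 reg=5
Log disagrees first at step 4.

step = 4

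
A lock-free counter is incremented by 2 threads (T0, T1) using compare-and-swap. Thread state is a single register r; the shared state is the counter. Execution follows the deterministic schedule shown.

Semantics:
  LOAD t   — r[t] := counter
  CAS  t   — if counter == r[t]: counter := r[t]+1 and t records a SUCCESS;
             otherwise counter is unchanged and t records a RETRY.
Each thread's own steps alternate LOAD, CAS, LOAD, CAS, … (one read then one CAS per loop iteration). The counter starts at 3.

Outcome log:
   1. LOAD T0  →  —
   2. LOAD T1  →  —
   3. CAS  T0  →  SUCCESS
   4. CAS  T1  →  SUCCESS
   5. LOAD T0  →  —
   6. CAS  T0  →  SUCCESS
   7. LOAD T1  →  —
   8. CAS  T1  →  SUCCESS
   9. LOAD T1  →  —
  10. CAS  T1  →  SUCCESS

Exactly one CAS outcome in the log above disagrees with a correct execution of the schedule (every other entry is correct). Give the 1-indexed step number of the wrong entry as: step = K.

step = 4

Re-executing:
#1 T0 reads 3
#2 T1 reads 3
#3 T0 CAS(3→4) writes; counter now 4
#4 T1 CAS(3→4) fails; counter now 4
#5 T0 reads 4
#6 T0 CAS(4→5) writes; counter now 5
#7 T1 reads 5
#8 T1 CAS(5→6) writes; counter now 6
#9 T1 reads 6
#10 T1 CAS(6→7) writes; counter now 7
Mismatch at 4.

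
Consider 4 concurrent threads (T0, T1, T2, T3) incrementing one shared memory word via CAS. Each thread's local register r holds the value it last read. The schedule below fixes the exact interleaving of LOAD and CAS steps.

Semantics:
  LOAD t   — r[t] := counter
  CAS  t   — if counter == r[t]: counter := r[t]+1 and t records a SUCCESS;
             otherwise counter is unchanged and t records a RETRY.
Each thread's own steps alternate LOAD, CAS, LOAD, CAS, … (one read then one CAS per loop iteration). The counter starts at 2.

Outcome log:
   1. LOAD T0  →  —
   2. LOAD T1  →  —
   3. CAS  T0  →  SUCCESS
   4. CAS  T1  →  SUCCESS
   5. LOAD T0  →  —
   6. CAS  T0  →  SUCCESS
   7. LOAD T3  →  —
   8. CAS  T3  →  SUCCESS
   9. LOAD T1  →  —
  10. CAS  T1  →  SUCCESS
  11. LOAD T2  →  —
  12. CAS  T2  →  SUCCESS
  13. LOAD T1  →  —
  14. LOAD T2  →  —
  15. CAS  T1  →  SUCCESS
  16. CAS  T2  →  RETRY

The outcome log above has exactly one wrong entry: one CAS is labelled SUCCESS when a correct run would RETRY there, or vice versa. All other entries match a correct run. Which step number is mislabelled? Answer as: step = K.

Re-executing:
[1] T0.load  rd  (counter 2, T0.r 2)
[2] T1.load  rd  (counter 2, T1.r 2)
[3] T0.cas  hit  (counter 3, T0.r 2)
[4] T1.cas  miss  (counter 3, T1.r 2)
[5] T0.load  rd  (counter 3, T0.r 3)
[6] T0.cas  hit  (counter 4, T0.r 3)
[7] T3.load  rd  (counter 4, T3.r 4)
[8] T3.cas  hit  (counter 5, T3.r 4)
[9] T1.load  rd  (counter 5, T1.r 5)
[10] T1.cas  hit  (counter 6, T1.r 5)
[11] T2.load  rd  (counter 6, T2.r 6)
[12] T2.cas  hit  (counter 7, T2.r 6)
[13] T1.load  rd  (counter 7, T1.r 7)
[14] T2.load  rd  (counter 7, T2.r 7)
[15] T1.cas  hit  (counter 8, T1.r 7)
[16] T2.cas  miss  (counter 8, T2.r 7)
Mismatch at 4.

step = 4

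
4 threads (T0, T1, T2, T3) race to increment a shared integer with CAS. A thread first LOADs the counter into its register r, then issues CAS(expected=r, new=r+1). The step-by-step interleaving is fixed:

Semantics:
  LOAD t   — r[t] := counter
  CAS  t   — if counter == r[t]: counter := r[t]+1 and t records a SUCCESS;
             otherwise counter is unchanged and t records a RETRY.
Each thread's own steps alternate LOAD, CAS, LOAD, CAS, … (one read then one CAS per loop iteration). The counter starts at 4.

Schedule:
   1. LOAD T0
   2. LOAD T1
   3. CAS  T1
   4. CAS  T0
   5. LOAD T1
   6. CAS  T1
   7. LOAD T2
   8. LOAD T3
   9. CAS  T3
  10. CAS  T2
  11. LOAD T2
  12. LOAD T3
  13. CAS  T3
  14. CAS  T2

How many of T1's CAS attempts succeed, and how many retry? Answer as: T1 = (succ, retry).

T1 = (2, 0)

step 1: T0 LOAD ⇒ load; ctr=4 reg=4
step 2: T1 LOAD ⇒ load; ctr=4 reg=4
step 3: T1 CAS ⇒ ok; ctr=5 reg=4
step 4: T0 CAS ⇒ retry; ctr=5 reg=4
step 5: T1 LOAD ⇒ load; ctr=5 reg=5
step 6: T1 CAS ⇒ ok; ctr=6 reg=5
step 7: T2 LOAD ⇒ load; ctr=6 reg=6
step 8: T3 LOAD ⇒ load; ctr=6 reg=6
step 9: T3 CAS ⇒ ok; ctr=7 reg=6
step 10: T2 CAS ⇒ retry; ctr=7 reg=6
step 11: T2 LOAD ⇒ load; ctr=7 reg=7
step 12: T3 LOAD ⇒ load; ctr=7 reg=7
step 13: T3 CAS ⇒ ok; ctr=8 reg=7
step 14: T2 CAS ⇒ retry; ctr=8 reg=7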